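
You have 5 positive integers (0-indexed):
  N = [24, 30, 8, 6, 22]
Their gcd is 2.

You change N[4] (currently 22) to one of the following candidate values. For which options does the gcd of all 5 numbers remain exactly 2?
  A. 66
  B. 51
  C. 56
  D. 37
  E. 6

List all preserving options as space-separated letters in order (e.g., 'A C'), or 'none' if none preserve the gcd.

Answer: A C E

Derivation:
Old gcd = 2; gcd of others (without N[4]) = 2
New gcd for candidate v: gcd(2, v). Preserves old gcd iff gcd(2, v) = 2.
  Option A: v=66, gcd(2,66)=2 -> preserves
  Option B: v=51, gcd(2,51)=1 -> changes
  Option C: v=56, gcd(2,56)=2 -> preserves
  Option D: v=37, gcd(2,37)=1 -> changes
  Option E: v=6, gcd(2,6)=2 -> preserves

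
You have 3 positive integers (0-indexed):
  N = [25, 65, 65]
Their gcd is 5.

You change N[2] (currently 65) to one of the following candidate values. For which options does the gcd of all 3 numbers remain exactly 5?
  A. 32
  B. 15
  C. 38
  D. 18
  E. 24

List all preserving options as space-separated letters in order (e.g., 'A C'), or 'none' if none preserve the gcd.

Answer: B

Derivation:
Old gcd = 5; gcd of others (without N[2]) = 5
New gcd for candidate v: gcd(5, v). Preserves old gcd iff gcd(5, v) = 5.
  Option A: v=32, gcd(5,32)=1 -> changes
  Option B: v=15, gcd(5,15)=5 -> preserves
  Option C: v=38, gcd(5,38)=1 -> changes
  Option D: v=18, gcd(5,18)=1 -> changes
  Option E: v=24, gcd(5,24)=1 -> changes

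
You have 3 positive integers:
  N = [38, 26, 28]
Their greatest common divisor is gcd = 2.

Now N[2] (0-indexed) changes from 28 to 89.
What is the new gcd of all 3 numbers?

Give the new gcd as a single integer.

Numbers: [38, 26, 28], gcd = 2
Change: index 2, 28 -> 89
gcd of the OTHER numbers (without index 2): gcd([38, 26]) = 2
New gcd = gcd(g_others, new_val) = gcd(2, 89) = 1

Answer: 1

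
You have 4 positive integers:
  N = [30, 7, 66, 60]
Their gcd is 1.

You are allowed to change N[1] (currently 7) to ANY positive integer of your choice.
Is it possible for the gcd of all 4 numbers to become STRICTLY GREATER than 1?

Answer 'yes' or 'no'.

Current gcd = 1
gcd of all OTHER numbers (without N[1]=7): gcd([30, 66, 60]) = 6
The new gcd after any change is gcd(6, new_value).
This can be at most 6.
Since 6 > old gcd 1, the gcd CAN increase (e.g., set N[1] = 6).

Answer: yes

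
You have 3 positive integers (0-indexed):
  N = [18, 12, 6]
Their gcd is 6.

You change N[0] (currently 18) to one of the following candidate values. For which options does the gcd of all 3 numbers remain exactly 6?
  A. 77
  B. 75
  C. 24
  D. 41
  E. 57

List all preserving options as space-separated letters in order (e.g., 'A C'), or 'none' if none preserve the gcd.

Old gcd = 6; gcd of others (without N[0]) = 6
New gcd for candidate v: gcd(6, v). Preserves old gcd iff gcd(6, v) = 6.
  Option A: v=77, gcd(6,77)=1 -> changes
  Option B: v=75, gcd(6,75)=3 -> changes
  Option C: v=24, gcd(6,24)=6 -> preserves
  Option D: v=41, gcd(6,41)=1 -> changes
  Option E: v=57, gcd(6,57)=3 -> changes

Answer: C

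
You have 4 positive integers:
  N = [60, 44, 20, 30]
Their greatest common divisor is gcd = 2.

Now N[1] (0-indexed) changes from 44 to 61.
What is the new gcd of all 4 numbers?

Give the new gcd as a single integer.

Numbers: [60, 44, 20, 30], gcd = 2
Change: index 1, 44 -> 61
gcd of the OTHER numbers (without index 1): gcd([60, 20, 30]) = 10
New gcd = gcd(g_others, new_val) = gcd(10, 61) = 1

Answer: 1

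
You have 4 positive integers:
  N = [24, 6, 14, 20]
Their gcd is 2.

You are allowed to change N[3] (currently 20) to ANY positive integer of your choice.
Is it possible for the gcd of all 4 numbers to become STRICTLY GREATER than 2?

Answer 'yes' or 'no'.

Current gcd = 2
gcd of all OTHER numbers (without N[3]=20): gcd([24, 6, 14]) = 2
The new gcd after any change is gcd(2, new_value).
This can be at most 2.
Since 2 = old gcd 2, the gcd can only stay the same or decrease.

Answer: no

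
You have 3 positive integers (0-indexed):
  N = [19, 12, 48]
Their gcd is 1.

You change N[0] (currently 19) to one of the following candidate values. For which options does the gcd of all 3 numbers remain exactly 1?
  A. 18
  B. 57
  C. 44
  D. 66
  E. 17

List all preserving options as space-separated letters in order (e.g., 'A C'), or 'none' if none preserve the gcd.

Old gcd = 1; gcd of others (without N[0]) = 12
New gcd for candidate v: gcd(12, v). Preserves old gcd iff gcd(12, v) = 1.
  Option A: v=18, gcd(12,18)=6 -> changes
  Option B: v=57, gcd(12,57)=3 -> changes
  Option C: v=44, gcd(12,44)=4 -> changes
  Option D: v=66, gcd(12,66)=6 -> changes
  Option E: v=17, gcd(12,17)=1 -> preserves

Answer: E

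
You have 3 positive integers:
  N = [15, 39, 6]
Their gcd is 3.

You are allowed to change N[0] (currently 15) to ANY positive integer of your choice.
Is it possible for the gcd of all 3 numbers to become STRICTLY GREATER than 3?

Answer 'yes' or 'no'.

Answer: no

Derivation:
Current gcd = 3
gcd of all OTHER numbers (without N[0]=15): gcd([39, 6]) = 3
The new gcd after any change is gcd(3, new_value).
This can be at most 3.
Since 3 = old gcd 3, the gcd can only stay the same or decrease.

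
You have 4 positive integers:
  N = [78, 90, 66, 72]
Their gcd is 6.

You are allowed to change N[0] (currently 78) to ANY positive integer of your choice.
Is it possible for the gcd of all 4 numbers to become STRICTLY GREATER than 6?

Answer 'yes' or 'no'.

Answer: no

Derivation:
Current gcd = 6
gcd of all OTHER numbers (without N[0]=78): gcd([90, 66, 72]) = 6
The new gcd after any change is gcd(6, new_value).
This can be at most 6.
Since 6 = old gcd 6, the gcd can only stay the same or decrease.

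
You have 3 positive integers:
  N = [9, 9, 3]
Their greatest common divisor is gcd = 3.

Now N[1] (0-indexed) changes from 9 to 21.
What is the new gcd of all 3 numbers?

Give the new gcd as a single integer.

Answer: 3

Derivation:
Numbers: [9, 9, 3], gcd = 3
Change: index 1, 9 -> 21
gcd of the OTHER numbers (without index 1): gcd([9, 3]) = 3
New gcd = gcd(g_others, new_val) = gcd(3, 21) = 3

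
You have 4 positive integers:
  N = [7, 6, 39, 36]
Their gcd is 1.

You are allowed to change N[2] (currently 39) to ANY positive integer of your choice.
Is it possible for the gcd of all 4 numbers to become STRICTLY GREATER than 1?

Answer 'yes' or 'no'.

Answer: no

Derivation:
Current gcd = 1
gcd of all OTHER numbers (without N[2]=39): gcd([7, 6, 36]) = 1
The new gcd after any change is gcd(1, new_value).
This can be at most 1.
Since 1 = old gcd 1, the gcd can only stay the same or decrease.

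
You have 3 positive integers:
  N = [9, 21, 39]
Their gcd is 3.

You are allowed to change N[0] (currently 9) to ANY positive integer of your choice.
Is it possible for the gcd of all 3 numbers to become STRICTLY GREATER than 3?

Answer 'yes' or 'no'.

Answer: no

Derivation:
Current gcd = 3
gcd of all OTHER numbers (without N[0]=9): gcd([21, 39]) = 3
The new gcd after any change is gcd(3, new_value).
This can be at most 3.
Since 3 = old gcd 3, the gcd can only stay the same or decrease.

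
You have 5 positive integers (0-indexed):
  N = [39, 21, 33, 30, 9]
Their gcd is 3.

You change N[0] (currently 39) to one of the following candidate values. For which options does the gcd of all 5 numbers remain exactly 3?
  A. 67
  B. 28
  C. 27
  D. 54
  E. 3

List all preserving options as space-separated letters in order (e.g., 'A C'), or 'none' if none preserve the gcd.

Old gcd = 3; gcd of others (without N[0]) = 3
New gcd for candidate v: gcd(3, v). Preserves old gcd iff gcd(3, v) = 3.
  Option A: v=67, gcd(3,67)=1 -> changes
  Option B: v=28, gcd(3,28)=1 -> changes
  Option C: v=27, gcd(3,27)=3 -> preserves
  Option D: v=54, gcd(3,54)=3 -> preserves
  Option E: v=3, gcd(3,3)=3 -> preserves

Answer: C D E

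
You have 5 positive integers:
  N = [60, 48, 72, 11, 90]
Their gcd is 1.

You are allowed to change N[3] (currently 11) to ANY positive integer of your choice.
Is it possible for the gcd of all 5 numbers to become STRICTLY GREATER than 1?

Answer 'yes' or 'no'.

Answer: yes

Derivation:
Current gcd = 1
gcd of all OTHER numbers (without N[3]=11): gcd([60, 48, 72, 90]) = 6
The new gcd after any change is gcd(6, new_value).
This can be at most 6.
Since 6 > old gcd 1, the gcd CAN increase (e.g., set N[3] = 6).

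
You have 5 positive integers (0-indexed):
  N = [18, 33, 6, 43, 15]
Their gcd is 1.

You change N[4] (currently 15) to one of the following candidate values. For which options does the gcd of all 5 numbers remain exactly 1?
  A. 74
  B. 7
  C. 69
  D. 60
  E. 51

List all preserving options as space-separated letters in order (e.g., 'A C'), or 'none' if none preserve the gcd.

Old gcd = 1; gcd of others (without N[4]) = 1
New gcd for candidate v: gcd(1, v). Preserves old gcd iff gcd(1, v) = 1.
  Option A: v=74, gcd(1,74)=1 -> preserves
  Option B: v=7, gcd(1,7)=1 -> preserves
  Option C: v=69, gcd(1,69)=1 -> preserves
  Option D: v=60, gcd(1,60)=1 -> preserves
  Option E: v=51, gcd(1,51)=1 -> preserves

Answer: A B C D E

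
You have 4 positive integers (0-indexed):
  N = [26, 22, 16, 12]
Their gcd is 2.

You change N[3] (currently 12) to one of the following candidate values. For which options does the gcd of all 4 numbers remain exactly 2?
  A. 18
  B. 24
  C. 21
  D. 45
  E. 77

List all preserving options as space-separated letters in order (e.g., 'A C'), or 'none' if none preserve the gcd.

Old gcd = 2; gcd of others (without N[3]) = 2
New gcd for candidate v: gcd(2, v). Preserves old gcd iff gcd(2, v) = 2.
  Option A: v=18, gcd(2,18)=2 -> preserves
  Option B: v=24, gcd(2,24)=2 -> preserves
  Option C: v=21, gcd(2,21)=1 -> changes
  Option D: v=45, gcd(2,45)=1 -> changes
  Option E: v=77, gcd(2,77)=1 -> changes

Answer: A B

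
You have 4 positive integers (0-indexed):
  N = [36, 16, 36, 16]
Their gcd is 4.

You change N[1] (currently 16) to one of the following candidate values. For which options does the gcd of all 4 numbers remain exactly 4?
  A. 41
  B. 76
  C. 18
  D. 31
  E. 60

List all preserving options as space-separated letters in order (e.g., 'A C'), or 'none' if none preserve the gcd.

Answer: B E

Derivation:
Old gcd = 4; gcd of others (without N[1]) = 4
New gcd for candidate v: gcd(4, v). Preserves old gcd iff gcd(4, v) = 4.
  Option A: v=41, gcd(4,41)=1 -> changes
  Option B: v=76, gcd(4,76)=4 -> preserves
  Option C: v=18, gcd(4,18)=2 -> changes
  Option D: v=31, gcd(4,31)=1 -> changes
  Option E: v=60, gcd(4,60)=4 -> preserves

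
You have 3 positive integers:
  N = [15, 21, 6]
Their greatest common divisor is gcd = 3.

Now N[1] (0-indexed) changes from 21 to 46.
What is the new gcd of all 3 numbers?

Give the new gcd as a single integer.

Numbers: [15, 21, 6], gcd = 3
Change: index 1, 21 -> 46
gcd of the OTHER numbers (without index 1): gcd([15, 6]) = 3
New gcd = gcd(g_others, new_val) = gcd(3, 46) = 1

Answer: 1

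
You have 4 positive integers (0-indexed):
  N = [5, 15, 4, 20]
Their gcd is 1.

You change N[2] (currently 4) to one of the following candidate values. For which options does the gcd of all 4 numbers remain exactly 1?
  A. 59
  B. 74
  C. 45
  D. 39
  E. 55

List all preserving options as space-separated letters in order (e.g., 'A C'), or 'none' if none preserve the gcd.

Old gcd = 1; gcd of others (without N[2]) = 5
New gcd for candidate v: gcd(5, v). Preserves old gcd iff gcd(5, v) = 1.
  Option A: v=59, gcd(5,59)=1 -> preserves
  Option B: v=74, gcd(5,74)=1 -> preserves
  Option C: v=45, gcd(5,45)=5 -> changes
  Option D: v=39, gcd(5,39)=1 -> preserves
  Option E: v=55, gcd(5,55)=5 -> changes

Answer: A B D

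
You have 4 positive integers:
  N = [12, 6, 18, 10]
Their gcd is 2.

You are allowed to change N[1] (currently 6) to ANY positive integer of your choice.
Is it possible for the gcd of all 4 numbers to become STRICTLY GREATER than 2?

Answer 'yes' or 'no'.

Answer: no

Derivation:
Current gcd = 2
gcd of all OTHER numbers (without N[1]=6): gcd([12, 18, 10]) = 2
The new gcd after any change is gcd(2, new_value).
This can be at most 2.
Since 2 = old gcd 2, the gcd can only stay the same or decrease.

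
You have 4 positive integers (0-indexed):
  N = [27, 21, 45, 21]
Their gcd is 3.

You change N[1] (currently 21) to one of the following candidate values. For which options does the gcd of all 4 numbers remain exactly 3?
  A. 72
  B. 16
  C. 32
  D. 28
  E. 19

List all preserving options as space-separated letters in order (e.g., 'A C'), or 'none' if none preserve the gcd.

Answer: A

Derivation:
Old gcd = 3; gcd of others (without N[1]) = 3
New gcd for candidate v: gcd(3, v). Preserves old gcd iff gcd(3, v) = 3.
  Option A: v=72, gcd(3,72)=3 -> preserves
  Option B: v=16, gcd(3,16)=1 -> changes
  Option C: v=32, gcd(3,32)=1 -> changes
  Option D: v=28, gcd(3,28)=1 -> changes
  Option E: v=19, gcd(3,19)=1 -> changes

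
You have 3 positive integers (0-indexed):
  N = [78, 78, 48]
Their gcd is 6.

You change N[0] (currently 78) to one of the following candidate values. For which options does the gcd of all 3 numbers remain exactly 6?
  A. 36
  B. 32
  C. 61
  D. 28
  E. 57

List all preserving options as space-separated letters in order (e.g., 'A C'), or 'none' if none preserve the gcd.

Answer: A

Derivation:
Old gcd = 6; gcd of others (without N[0]) = 6
New gcd for candidate v: gcd(6, v). Preserves old gcd iff gcd(6, v) = 6.
  Option A: v=36, gcd(6,36)=6 -> preserves
  Option B: v=32, gcd(6,32)=2 -> changes
  Option C: v=61, gcd(6,61)=1 -> changes
  Option D: v=28, gcd(6,28)=2 -> changes
  Option E: v=57, gcd(6,57)=3 -> changes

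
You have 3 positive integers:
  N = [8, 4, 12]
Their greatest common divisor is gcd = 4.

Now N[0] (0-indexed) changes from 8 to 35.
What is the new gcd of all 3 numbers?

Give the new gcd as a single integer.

Answer: 1

Derivation:
Numbers: [8, 4, 12], gcd = 4
Change: index 0, 8 -> 35
gcd of the OTHER numbers (without index 0): gcd([4, 12]) = 4
New gcd = gcd(g_others, new_val) = gcd(4, 35) = 1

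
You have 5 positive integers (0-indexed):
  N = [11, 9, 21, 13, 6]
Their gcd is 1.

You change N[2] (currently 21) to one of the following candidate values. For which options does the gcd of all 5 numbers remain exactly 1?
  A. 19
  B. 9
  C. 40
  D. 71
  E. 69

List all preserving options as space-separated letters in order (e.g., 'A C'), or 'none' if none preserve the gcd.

Old gcd = 1; gcd of others (without N[2]) = 1
New gcd for candidate v: gcd(1, v). Preserves old gcd iff gcd(1, v) = 1.
  Option A: v=19, gcd(1,19)=1 -> preserves
  Option B: v=9, gcd(1,9)=1 -> preserves
  Option C: v=40, gcd(1,40)=1 -> preserves
  Option D: v=71, gcd(1,71)=1 -> preserves
  Option E: v=69, gcd(1,69)=1 -> preserves

Answer: A B C D E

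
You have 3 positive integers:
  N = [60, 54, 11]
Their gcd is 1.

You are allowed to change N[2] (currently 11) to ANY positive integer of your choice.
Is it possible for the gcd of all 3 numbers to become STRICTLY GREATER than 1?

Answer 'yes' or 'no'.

Answer: yes

Derivation:
Current gcd = 1
gcd of all OTHER numbers (without N[2]=11): gcd([60, 54]) = 6
The new gcd after any change is gcd(6, new_value).
This can be at most 6.
Since 6 > old gcd 1, the gcd CAN increase (e.g., set N[2] = 6).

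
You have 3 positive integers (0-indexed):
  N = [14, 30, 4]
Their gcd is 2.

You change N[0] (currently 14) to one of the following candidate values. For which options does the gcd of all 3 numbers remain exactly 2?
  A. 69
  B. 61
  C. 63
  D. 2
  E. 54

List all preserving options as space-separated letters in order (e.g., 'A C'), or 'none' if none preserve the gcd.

Answer: D E

Derivation:
Old gcd = 2; gcd of others (without N[0]) = 2
New gcd for candidate v: gcd(2, v). Preserves old gcd iff gcd(2, v) = 2.
  Option A: v=69, gcd(2,69)=1 -> changes
  Option B: v=61, gcd(2,61)=1 -> changes
  Option C: v=63, gcd(2,63)=1 -> changes
  Option D: v=2, gcd(2,2)=2 -> preserves
  Option E: v=54, gcd(2,54)=2 -> preserves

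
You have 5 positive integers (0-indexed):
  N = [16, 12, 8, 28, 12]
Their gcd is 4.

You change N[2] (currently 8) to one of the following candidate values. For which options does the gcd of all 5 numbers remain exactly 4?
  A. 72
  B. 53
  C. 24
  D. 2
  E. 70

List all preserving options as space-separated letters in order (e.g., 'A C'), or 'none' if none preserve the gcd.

Old gcd = 4; gcd of others (without N[2]) = 4
New gcd for candidate v: gcd(4, v). Preserves old gcd iff gcd(4, v) = 4.
  Option A: v=72, gcd(4,72)=4 -> preserves
  Option B: v=53, gcd(4,53)=1 -> changes
  Option C: v=24, gcd(4,24)=4 -> preserves
  Option D: v=2, gcd(4,2)=2 -> changes
  Option E: v=70, gcd(4,70)=2 -> changes

Answer: A C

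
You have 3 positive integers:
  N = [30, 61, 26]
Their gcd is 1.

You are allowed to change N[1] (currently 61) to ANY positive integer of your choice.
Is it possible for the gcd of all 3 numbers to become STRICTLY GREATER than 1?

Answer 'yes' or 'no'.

Answer: yes

Derivation:
Current gcd = 1
gcd of all OTHER numbers (without N[1]=61): gcd([30, 26]) = 2
The new gcd after any change is gcd(2, new_value).
This can be at most 2.
Since 2 > old gcd 1, the gcd CAN increase (e.g., set N[1] = 2).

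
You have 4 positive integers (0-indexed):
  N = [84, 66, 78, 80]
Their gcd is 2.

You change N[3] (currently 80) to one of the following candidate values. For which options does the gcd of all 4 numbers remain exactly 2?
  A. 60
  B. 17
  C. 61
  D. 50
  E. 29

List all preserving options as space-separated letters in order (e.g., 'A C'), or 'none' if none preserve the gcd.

Old gcd = 2; gcd of others (without N[3]) = 6
New gcd for candidate v: gcd(6, v). Preserves old gcd iff gcd(6, v) = 2.
  Option A: v=60, gcd(6,60)=6 -> changes
  Option B: v=17, gcd(6,17)=1 -> changes
  Option C: v=61, gcd(6,61)=1 -> changes
  Option D: v=50, gcd(6,50)=2 -> preserves
  Option E: v=29, gcd(6,29)=1 -> changes

Answer: D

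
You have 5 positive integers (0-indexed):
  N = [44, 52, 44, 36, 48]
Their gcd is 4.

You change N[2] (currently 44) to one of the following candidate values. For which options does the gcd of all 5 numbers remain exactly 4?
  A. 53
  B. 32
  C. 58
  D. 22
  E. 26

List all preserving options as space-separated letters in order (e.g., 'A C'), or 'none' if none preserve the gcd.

Old gcd = 4; gcd of others (without N[2]) = 4
New gcd for candidate v: gcd(4, v). Preserves old gcd iff gcd(4, v) = 4.
  Option A: v=53, gcd(4,53)=1 -> changes
  Option B: v=32, gcd(4,32)=4 -> preserves
  Option C: v=58, gcd(4,58)=2 -> changes
  Option D: v=22, gcd(4,22)=2 -> changes
  Option E: v=26, gcd(4,26)=2 -> changes

Answer: B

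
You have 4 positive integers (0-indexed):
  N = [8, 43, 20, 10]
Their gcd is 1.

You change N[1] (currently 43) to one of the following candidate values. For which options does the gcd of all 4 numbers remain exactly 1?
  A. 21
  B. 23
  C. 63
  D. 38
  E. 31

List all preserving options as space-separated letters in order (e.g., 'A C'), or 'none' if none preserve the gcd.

Old gcd = 1; gcd of others (without N[1]) = 2
New gcd for candidate v: gcd(2, v). Preserves old gcd iff gcd(2, v) = 1.
  Option A: v=21, gcd(2,21)=1 -> preserves
  Option B: v=23, gcd(2,23)=1 -> preserves
  Option C: v=63, gcd(2,63)=1 -> preserves
  Option D: v=38, gcd(2,38)=2 -> changes
  Option E: v=31, gcd(2,31)=1 -> preserves

Answer: A B C E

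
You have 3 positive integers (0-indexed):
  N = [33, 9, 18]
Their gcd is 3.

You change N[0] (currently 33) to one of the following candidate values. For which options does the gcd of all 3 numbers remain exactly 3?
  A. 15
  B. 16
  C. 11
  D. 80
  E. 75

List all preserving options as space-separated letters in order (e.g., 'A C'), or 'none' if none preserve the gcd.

Old gcd = 3; gcd of others (without N[0]) = 9
New gcd for candidate v: gcd(9, v). Preserves old gcd iff gcd(9, v) = 3.
  Option A: v=15, gcd(9,15)=3 -> preserves
  Option B: v=16, gcd(9,16)=1 -> changes
  Option C: v=11, gcd(9,11)=1 -> changes
  Option D: v=80, gcd(9,80)=1 -> changes
  Option E: v=75, gcd(9,75)=3 -> preserves

Answer: A E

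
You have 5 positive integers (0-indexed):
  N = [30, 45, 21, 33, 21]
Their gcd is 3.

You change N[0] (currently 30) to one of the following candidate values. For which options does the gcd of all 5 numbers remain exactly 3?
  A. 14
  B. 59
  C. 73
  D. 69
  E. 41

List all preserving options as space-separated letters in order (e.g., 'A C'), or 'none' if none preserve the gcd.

Answer: D

Derivation:
Old gcd = 3; gcd of others (without N[0]) = 3
New gcd for candidate v: gcd(3, v). Preserves old gcd iff gcd(3, v) = 3.
  Option A: v=14, gcd(3,14)=1 -> changes
  Option B: v=59, gcd(3,59)=1 -> changes
  Option C: v=73, gcd(3,73)=1 -> changes
  Option D: v=69, gcd(3,69)=3 -> preserves
  Option E: v=41, gcd(3,41)=1 -> changes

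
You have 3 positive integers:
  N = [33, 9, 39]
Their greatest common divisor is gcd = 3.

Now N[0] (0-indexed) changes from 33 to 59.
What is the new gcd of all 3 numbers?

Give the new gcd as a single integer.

Answer: 1

Derivation:
Numbers: [33, 9, 39], gcd = 3
Change: index 0, 33 -> 59
gcd of the OTHER numbers (without index 0): gcd([9, 39]) = 3
New gcd = gcd(g_others, new_val) = gcd(3, 59) = 1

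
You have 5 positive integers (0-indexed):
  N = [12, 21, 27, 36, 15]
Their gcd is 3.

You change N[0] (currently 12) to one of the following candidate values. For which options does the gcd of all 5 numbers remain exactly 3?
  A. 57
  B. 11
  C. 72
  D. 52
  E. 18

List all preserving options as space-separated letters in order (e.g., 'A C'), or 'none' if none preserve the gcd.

Answer: A C E

Derivation:
Old gcd = 3; gcd of others (without N[0]) = 3
New gcd for candidate v: gcd(3, v). Preserves old gcd iff gcd(3, v) = 3.
  Option A: v=57, gcd(3,57)=3 -> preserves
  Option B: v=11, gcd(3,11)=1 -> changes
  Option C: v=72, gcd(3,72)=3 -> preserves
  Option D: v=52, gcd(3,52)=1 -> changes
  Option E: v=18, gcd(3,18)=3 -> preserves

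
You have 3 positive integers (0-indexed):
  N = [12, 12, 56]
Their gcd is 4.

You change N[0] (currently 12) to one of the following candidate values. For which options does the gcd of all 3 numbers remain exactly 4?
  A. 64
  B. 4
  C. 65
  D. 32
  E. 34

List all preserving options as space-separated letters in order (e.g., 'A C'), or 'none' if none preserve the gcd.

Answer: A B D

Derivation:
Old gcd = 4; gcd of others (without N[0]) = 4
New gcd for candidate v: gcd(4, v). Preserves old gcd iff gcd(4, v) = 4.
  Option A: v=64, gcd(4,64)=4 -> preserves
  Option B: v=4, gcd(4,4)=4 -> preserves
  Option C: v=65, gcd(4,65)=1 -> changes
  Option D: v=32, gcd(4,32)=4 -> preserves
  Option E: v=34, gcd(4,34)=2 -> changes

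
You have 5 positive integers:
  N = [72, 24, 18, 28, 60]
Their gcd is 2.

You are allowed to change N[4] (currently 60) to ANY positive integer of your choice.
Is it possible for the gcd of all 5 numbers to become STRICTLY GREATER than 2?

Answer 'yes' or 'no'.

Current gcd = 2
gcd of all OTHER numbers (without N[4]=60): gcd([72, 24, 18, 28]) = 2
The new gcd after any change is gcd(2, new_value).
This can be at most 2.
Since 2 = old gcd 2, the gcd can only stay the same or decrease.

Answer: no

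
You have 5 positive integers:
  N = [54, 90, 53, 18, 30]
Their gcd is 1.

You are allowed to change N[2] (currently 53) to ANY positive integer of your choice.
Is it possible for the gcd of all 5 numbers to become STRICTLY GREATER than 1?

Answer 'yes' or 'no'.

Answer: yes

Derivation:
Current gcd = 1
gcd of all OTHER numbers (without N[2]=53): gcd([54, 90, 18, 30]) = 6
The new gcd after any change is gcd(6, new_value).
This can be at most 6.
Since 6 > old gcd 1, the gcd CAN increase (e.g., set N[2] = 6).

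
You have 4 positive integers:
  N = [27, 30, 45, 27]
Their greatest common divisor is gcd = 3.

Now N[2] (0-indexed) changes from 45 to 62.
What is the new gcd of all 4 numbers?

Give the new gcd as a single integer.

Numbers: [27, 30, 45, 27], gcd = 3
Change: index 2, 45 -> 62
gcd of the OTHER numbers (without index 2): gcd([27, 30, 27]) = 3
New gcd = gcd(g_others, new_val) = gcd(3, 62) = 1

Answer: 1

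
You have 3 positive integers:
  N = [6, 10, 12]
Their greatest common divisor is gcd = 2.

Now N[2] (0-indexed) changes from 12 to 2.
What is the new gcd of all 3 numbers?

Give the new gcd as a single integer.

Answer: 2

Derivation:
Numbers: [6, 10, 12], gcd = 2
Change: index 2, 12 -> 2
gcd of the OTHER numbers (without index 2): gcd([6, 10]) = 2
New gcd = gcd(g_others, new_val) = gcd(2, 2) = 2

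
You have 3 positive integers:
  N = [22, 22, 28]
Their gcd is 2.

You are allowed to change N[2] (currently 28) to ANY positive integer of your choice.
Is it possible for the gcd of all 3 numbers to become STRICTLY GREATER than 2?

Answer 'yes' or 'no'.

Answer: yes

Derivation:
Current gcd = 2
gcd of all OTHER numbers (without N[2]=28): gcd([22, 22]) = 22
The new gcd after any change is gcd(22, new_value).
This can be at most 22.
Since 22 > old gcd 2, the gcd CAN increase (e.g., set N[2] = 22).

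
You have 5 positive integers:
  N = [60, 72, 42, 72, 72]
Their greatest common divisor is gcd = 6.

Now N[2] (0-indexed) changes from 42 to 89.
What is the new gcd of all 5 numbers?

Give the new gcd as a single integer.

Numbers: [60, 72, 42, 72, 72], gcd = 6
Change: index 2, 42 -> 89
gcd of the OTHER numbers (without index 2): gcd([60, 72, 72, 72]) = 12
New gcd = gcd(g_others, new_val) = gcd(12, 89) = 1

Answer: 1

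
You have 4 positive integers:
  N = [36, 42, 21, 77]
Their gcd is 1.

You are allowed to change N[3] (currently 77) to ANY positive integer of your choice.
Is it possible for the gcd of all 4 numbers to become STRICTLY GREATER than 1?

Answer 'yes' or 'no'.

Current gcd = 1
gcd of all OTHER numbers (without N[3]=77): gcd([36, 42, 21]) = 3
The new gcd after any change is gcd(3, new_value).
This can be at most 3.
Since 3 > old gcd 1, the gcd CAN increase (e.g., set N[3] = 3).

Answer: yes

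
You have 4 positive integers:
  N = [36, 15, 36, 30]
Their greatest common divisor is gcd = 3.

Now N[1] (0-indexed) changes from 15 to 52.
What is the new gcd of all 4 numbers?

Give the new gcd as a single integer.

Numbers: [36, 15, 36, 30], gcd = 3
Change: index 1, 15 -> 52
gcd of the OTHER numbers (without index 1): gcd([36, 36, 30]) = 6
New gcd = gcd(g_others, new_val) = gcd(6, 52) = 2

Answer: 2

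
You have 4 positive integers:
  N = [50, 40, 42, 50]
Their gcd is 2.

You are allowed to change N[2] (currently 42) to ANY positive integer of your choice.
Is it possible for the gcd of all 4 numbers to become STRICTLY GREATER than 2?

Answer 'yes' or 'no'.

Current gcd = 2
gcd of all OTHER numbers (without N[2]=42): gcd([50, 40, 50]) = 10
The new gcd after any change is gcd(10, new_value).
This can be at most 10.
Since 10 > old gcd 2, the gcd CAN increase (e.g., set N[2] = 10).

Answer: yes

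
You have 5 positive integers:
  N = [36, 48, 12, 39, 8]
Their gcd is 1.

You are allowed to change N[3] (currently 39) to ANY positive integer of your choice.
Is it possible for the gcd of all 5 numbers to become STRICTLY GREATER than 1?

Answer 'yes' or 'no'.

Current gcd = 1
gcd of all OTHER numbers (without N[3]=39): gcd([36, 48, 12, 8]) = 4
The new gcd after any change is gcd(4, new_value).
This can be at most 4.
Since 4 > old gcd 1, the gcd CAN increase (e.g., set N[3] = 4).

Answer: yes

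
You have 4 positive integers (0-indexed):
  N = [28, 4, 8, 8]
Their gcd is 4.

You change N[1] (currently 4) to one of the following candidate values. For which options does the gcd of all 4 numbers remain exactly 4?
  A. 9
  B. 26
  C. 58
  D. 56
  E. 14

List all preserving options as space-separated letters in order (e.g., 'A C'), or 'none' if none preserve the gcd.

Answer: D

Derivation:
Old gcd = 4; gcd of others (without N[1]) = 4
New gcd for candidate v: gcd(4, v). Preserves old gcd iff gcd(4, v) = 4.
  Option A: v=9, gcd(4,9)=1 -> changes
  Option B: v=26, gcd(4,26)=2 -> changes
  Option C: v=58, gcd(4,58)=2 -> changes
  Option D: v=56, gcd(4,56)=4 -> preserves
  Option E: v=14, gcd(4,14)=2 -> changes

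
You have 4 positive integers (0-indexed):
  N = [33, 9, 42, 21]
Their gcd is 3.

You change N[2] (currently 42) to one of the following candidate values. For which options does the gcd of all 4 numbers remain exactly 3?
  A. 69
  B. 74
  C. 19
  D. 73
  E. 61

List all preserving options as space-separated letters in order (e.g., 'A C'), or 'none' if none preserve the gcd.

Old gcd = 3; gcd of others (without N[2]) = 3
New gcd for candidate v: gcd(3, v). Preserves old gcd iff gcd(3, v) = 3.
  Option A: v=69, gcd(3,69)=3 -> preserves
  Option B: v=74, gcd(3,74)=1 -> changes
  Option C: v=19, gcd(3,19)=1 -> changes
  Option D: v=73, gcd(3,73)=1 -> changes
  Option E: v=61, gcd(3,61)=1 -> changes

Answer: A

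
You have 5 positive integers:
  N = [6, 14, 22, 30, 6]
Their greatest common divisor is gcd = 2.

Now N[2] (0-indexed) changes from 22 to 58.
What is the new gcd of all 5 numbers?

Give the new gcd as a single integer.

Answer: 2

Derivation:
Numbers: [6, 14, 22, 30, 6], gcd = 2
Change: index 2, 22 -> 58
gcd of the OTHER numbers (without index 2): gcd([6, 14, 30, 6]) = 2
New gcd = gcd(g_others, new_val) = gcd(2, 58) = 2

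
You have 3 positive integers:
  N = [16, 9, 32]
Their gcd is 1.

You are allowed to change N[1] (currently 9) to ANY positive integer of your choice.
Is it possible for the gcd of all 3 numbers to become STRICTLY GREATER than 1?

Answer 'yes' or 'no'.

Current gcd = 1
gcd of all OTHER numbers (without N[1]=9): gcd([16, 32]) = 16
The new gcd after any change is gcd(16, new_value).
This can be at most 16.
Since 16 > old gcd 1, the gcd CAN increase (e.g., set N[1] = 16).

Answer: yes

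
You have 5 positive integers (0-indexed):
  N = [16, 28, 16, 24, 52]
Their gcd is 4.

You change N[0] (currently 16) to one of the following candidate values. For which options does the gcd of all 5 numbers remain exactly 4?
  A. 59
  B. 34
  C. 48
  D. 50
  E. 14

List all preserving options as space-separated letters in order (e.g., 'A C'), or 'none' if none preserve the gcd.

Answer: C

Derivation:
Old gcd = 4; gcd of others (without N[0]) = 4
New gcd for candidate v: gcd(4, v). Preserves old gcd iff gcd(4, v) = 4.
  Option A: v=59, gcd(4,59)=1 -> changes
  Option B: v=34, gcd(4,34)=2 -> changes
  Option C: v=48, gcd(4,48)=4 -> preserves
  Option D: v=50, gcd(4,50)=2 -> changes
  Option E: v=14, gcd(4,14)=2 -> changes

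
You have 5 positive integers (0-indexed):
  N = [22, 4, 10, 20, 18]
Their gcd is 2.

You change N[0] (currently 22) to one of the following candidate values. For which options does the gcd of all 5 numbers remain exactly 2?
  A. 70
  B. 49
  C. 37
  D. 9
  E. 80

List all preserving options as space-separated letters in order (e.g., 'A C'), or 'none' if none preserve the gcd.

Answer: A E

Derivation:
Old gcd = 2; gcd of others (without N[0]) = 2
New gcd for candidate v: gcd(2, v). Preserves old gcd iff gcd(2, v) = 2.
  Option A: v=70, gcd(2,70)=2 -> preserves
  Option B: v=49, gcd(2,49)=1 -> changes
  Option C: v=37, gcd(2,37)=1 -> changes
  Option D: v=9, gcd(2,9)=1 -> changes
  Option E: v=80, gcd(2,80)=2 -> preserves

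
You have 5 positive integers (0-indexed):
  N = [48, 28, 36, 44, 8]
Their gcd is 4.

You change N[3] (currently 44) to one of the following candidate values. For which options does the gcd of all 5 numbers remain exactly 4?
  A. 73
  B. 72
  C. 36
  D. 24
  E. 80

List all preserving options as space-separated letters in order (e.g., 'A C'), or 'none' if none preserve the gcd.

Answer: B C D E

Derivation:
Old gcd = 4; gcd of others (without N[3]) = 4
New gcd for candidate v: gcd(4, v). Preserves old gcd iff gcd(4, v) = 4.
  Option A: v=73, gcd(4,73)=1 -> changes
  Option B: v=72, gcd(4,72)=4 -> preserves
  Option C: v=36, gcd(4,36)=4 -> preserves
  Option D: v=24, gcd(4,24)=4 -> preserves
  Option E: v=80, gcd(4,80)=4 -> preserves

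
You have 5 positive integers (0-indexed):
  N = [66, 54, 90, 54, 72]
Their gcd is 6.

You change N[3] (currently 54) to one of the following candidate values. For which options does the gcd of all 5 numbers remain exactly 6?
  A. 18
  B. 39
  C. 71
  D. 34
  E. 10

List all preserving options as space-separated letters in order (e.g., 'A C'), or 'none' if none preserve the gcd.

Old gcd = 6; gcd of others (without N[3]) = 6
New gcd for candidate v: gcd(6, v). Preserves old gcd iff gcd(6, v) = 6.
  Option A: v=18, gcd(6,18)=6 -> preserves
  Option B: v=39, gcd(6,39)=3 -> changes
  Option C: v=71, gcd(6,71)=1 -> changes
  Option D: v=34, gcd(6,34)=2 -> changes
  Option E: v=10, gcd(6,10)=2 -> changes

Answer: A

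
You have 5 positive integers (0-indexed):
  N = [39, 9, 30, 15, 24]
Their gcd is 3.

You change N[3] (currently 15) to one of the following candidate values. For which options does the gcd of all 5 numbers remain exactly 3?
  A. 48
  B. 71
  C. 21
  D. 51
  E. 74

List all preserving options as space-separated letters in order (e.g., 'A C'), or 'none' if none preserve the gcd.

Old gcd = 3; gcd of others (without N[3]) = 3
New gcd for candidate v: gcd(3, v). Preserves old gcd iff gcd(3, v) = 3.
  Option A: v=48, gcd(3,48)=3 -> preserves
  Option B: v=71, gcd(3,71)=1 -> changes
  Option C: v=21, gcd(3,21)=3 -> preserves
  Option D: v=51, gcd(3,51)=3 -> preserves
  Option E: v=74, gcd(3,74)=1 -> changes

Answer: A C D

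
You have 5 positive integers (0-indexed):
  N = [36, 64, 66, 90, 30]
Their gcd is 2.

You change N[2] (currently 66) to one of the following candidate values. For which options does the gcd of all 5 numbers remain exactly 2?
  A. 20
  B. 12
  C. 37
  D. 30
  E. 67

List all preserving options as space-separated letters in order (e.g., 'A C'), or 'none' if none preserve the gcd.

Answer: A B D

Derivation:
Old gcd = 2; gcd of others (without N[2]) = 2
New gcd for candidate v: gcd(2, v). Preserves old gcd iff gcd(2, v) = 2.
  Option A: v=20, gcd(2,20)=2 -> preserves
  Option B: v=12, gcd(2,12)=2 -> preserves
  Option C: v=37, gcd(2,37)=1 -> changes
  Option D: v=30, gcd(2,30)=2 -> preserves
  Option E: v=67, gcd(2,67)=1 -> changes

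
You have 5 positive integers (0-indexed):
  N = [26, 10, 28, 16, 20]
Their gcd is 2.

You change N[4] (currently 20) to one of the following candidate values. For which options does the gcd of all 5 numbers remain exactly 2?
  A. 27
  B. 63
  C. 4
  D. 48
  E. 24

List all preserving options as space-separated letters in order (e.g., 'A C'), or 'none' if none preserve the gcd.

Answer: C D E

Derivation:
Old gcd = 2; gcd of others (without N[4]) = 2
New gcd for candidate v: gcd(2, v). Preserves old gcd iff gcd(2, v) = 2.
  Option A: v=27, gcd(2,27)=1 -> changes
  Option B: v=63, gcd(2,63)=1 -> changes
  Option C: v=4, gcd(2,4)=2 -> preserves
  Option D: v=48, gcd(2,48)=2 -> preserves
  Option E: v=24, gcd(2,24)=2 -> preserves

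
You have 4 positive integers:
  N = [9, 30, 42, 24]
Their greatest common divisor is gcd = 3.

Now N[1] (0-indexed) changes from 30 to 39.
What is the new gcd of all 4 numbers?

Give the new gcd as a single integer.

Answer: 3

Derivation:
Numbers: [9, 30, 42, 24], gcd = 3
Change: index 1, 30 -> 39
gcd of the OTHER numbers (without index 1): gcd([9, 42, 24]) = 3
New gcd = gcd(g_others, new_val) = gcd(3, 39) = 3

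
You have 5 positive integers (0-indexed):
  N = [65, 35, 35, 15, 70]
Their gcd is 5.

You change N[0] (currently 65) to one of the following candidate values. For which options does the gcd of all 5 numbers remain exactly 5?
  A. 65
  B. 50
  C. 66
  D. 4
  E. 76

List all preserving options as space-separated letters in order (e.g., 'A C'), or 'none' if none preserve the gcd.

Old gcd = 5; gcd of others (without N[0]) = 5
New gcd for candidate v: gcd(5, v). Preserves old gcd iff gcd(5, v) = 5.
  Option A: v=65, gcd(5,65)=5 -> preserves
  Option B: v=50, gcd(5,50)=5 -> preserves
  Option C: v=66, gcd(5,66)=1 -> changes
  Option D: v=4, gcd(5,4)=1 -> changes
  Option E: v=76, gcd(5,76)=1 -> changes

Answer: A B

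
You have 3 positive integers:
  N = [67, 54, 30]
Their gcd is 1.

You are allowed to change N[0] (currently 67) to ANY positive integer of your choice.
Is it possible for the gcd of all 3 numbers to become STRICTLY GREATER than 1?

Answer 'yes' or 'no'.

Current gcd = 1
gcd of all OTHER numbers (without N[0]=67): gcd([54, 30]) = 6
The new gcd after any change is gcd(6, new_value).
This can be at most 6.
Since 6 > old gcd 1, the gcd CAN increase (e.g., set N[0] = 6).

Answer: yes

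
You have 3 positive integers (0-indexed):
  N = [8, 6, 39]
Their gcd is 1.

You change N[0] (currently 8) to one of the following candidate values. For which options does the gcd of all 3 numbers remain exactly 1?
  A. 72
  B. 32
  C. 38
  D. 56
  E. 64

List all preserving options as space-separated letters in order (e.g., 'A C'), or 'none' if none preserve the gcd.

Answer: B C D E

Derivation:
Old gcd = 1; gcd of others (without N[0]) = 3
New gcd for candidate v: gcd(3, v). Preserves old gcd iff gcd(3, v) = 1.
  Option A: v=72, gcd(3,72)=3 -> changes
  Option B: v=32, gcd(3,32)=1 -> preserves
  Option C: v=38, gcd(3,38)=1 -> preserves
  Option D: v=56, gcd(3,56)=1 -> preserves
  Option E: v=64, gcd(3,64)=1 -> preserves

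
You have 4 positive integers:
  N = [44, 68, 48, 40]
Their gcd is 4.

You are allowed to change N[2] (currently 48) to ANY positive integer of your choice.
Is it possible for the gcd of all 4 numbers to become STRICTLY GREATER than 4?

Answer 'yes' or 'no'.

Current gcd = 4
gcd of all OTHER numbers (without N[2]=48): gcd([44, 68, 40]) = 4
The new gcd after any change is gcd(4, new_value).
This can be at most 4.
Since 4 = old gcd 4, the gcd can only stay the same or decrease.

Answer: no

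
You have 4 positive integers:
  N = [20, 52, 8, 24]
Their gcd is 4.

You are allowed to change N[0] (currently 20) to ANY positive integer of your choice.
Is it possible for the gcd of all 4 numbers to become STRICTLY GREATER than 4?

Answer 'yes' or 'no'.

Answer: no

Derivation:
Current gcd = 4
gcd of all OTHER numbers (without N[0]=20): gcd([52, 8, 24]) = 4
The new gcd after any change is gcd(4, new_value).
This can be at most 4.
Since 4 = old gcd 4, the gcd can only stay the same or decrease.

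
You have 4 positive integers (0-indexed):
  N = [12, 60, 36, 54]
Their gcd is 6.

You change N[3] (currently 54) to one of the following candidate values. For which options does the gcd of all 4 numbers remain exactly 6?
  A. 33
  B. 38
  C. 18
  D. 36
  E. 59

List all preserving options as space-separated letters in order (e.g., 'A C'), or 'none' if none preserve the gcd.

Answer: C

Derivation:
Old gcd = 6; gcd of others (without N[3]) = 12
New gcd for candidate v: gcd(12, v). Preserves old gcd iff gcd(12, v) = 6.
  Option A: v=33, gcd(12,33)=3 -> changes
  Option B: v=38, gcd(12,38)=2 -> changes
  Option C: v=18, gcd(12,18)=6 -> preserves
  Option D: v=36, gcd(12,36)=12 -> changes
  Option E: v=59, gcd(12,59)=1 -> changes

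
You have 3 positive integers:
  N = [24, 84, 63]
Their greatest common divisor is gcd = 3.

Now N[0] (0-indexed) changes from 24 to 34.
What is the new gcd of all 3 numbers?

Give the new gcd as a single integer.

Numbers: [24, 84, 63], gcd = 3
Change: index 0, 24 -> 34
gcd of the OTHER numbers (without index 0): gcd([84, 63]) = 21
New gcd = gcd(g_others, new_val) = gcd(21, 34) = 1

Answer: 1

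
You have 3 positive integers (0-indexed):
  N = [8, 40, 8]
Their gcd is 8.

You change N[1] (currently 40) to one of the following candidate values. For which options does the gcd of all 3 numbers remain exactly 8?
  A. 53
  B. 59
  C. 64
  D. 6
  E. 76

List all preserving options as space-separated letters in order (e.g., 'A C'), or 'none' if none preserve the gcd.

Answer: C

Derivation:
Old gcd = 8; gcd of others (without N[1]) = 8
New gcd for candidate v: gcd(8, v). Preserves old gcd iff gcd(8, v) = 8.
  Option A: v=53, gcd(8,53)=1 -> changes
  Option B: v=59, gcd(8,59)=1 -> changes
  Option C: v=64, gcd(8,64)=8 -> preserves
  Option D: v=6, gcd(8,6)=2 -> changes
  Option E: v=76, gcd(8,76)=4 -> changes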